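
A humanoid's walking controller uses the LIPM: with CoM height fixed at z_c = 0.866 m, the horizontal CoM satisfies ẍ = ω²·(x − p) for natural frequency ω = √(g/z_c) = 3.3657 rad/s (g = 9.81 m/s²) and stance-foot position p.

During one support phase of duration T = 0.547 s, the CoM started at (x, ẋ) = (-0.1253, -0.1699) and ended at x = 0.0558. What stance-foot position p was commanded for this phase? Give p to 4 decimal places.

ωT = 3.3657·0.547 = 1.841038; cosh(ωT) = 3.230865, sinh(ωT) = 3.072212
x(T) = p + (x₀−p)·cosh(ωT) + (ẋ₀/ω)·sinh(ωT) ⇒ p·(1 − cosh) = x(T) − x₀·cosh − (ẋ₀/ω)·sinh
numerator   = 0.0558 − (-0.1253)·3.230865 − (-0.1699/3.3657)·3.072212 = 0.615712
denominator = 1 − 3.230865 = -2.230865
p = 0.615712 / -2.230865 = -0.2760

p = -0.2760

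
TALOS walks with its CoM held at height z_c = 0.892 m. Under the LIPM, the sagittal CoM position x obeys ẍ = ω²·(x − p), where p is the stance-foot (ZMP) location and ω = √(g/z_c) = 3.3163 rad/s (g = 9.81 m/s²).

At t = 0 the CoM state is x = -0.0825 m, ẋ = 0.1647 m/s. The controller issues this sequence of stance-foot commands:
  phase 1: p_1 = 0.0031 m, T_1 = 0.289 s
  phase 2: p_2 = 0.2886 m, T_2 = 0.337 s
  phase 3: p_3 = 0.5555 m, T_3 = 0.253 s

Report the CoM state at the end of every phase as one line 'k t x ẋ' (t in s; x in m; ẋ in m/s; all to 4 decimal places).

phase 1: p=0.0031, T=0.289, ωT=0.958411, cosh=1.495525, sinh=1.112024; start (x,ẋ)=(-0.082500, 0.164700) → end (x,ẋ)=(-0.069690, -0.069363)
phase 2: p=0.2886, T=0.337, ωT=1.117593, cosh=1.692276, sinh=1.365210; start (x,ẋ)=(-0.069690, -0.069363) → end (x,ẋ)=(-0.346280, -1.739519)
phase 3: p=0.5555, T=0.253, ωT=0.839024, cosh=1.373120, sinh=0.940987; start (x,ẋ)=(-0.346280, -1.739519) → end (x,ẋ)=(-1.176333, -5.202657)

1 0.2890 -0.0697 -0.0694
2 0.6260 -0.3463 -1.7395
3 0.8790 -1.1763 -5.2027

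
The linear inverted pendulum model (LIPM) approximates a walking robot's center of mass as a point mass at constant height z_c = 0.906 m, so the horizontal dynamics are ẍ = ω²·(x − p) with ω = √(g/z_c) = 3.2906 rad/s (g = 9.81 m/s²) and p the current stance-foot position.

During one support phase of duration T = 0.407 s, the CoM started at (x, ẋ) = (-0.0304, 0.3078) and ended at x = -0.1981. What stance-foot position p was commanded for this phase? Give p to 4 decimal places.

p = 0.2909

ωT = 3.2906·0.407 = 1.339274; cosh(ωT) = 2.039154, sinh(ωT) = 1.777118
x(T) = p + (x₀−p)·cosh(ωT) + (ẋ₀/ω)·sinh(ωT) ⇒ p·(1 − cosh) = x(T) − x₀·cosh − (ẋ₀/ω)·sinh
numerator   = -0.1981 − (-0.0304)·2.039154 − (0.3078/3.2906)·1.777118 = -0.302340
denominator = 1 − 2.039154 = -1.039154
p = -0.302340 / -1.039154 = 0.2909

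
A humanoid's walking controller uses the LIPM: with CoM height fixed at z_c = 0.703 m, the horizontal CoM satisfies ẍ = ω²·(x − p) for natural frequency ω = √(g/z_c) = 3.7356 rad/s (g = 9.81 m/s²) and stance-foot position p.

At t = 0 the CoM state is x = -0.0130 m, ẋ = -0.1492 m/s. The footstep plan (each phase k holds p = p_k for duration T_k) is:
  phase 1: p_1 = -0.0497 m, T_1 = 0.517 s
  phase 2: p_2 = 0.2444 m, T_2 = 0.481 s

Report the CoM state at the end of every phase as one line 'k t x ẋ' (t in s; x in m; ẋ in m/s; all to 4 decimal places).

1 0.5170 -0.0553 -0.0625
2 0.9980 -0.7332 -3.4768

phase 1: p=-0.0497, T=0.517, ωT=1.931305, cosh=3.521734, sinh=3.376775; start (x,ẋ)=(-0.013000, -0.149200) → end (x,ẋ)=(-0.055321, -0.062499)
phase 2: p=0.2444, T=0.481, ωT=1.796824, cosh=3.098143, sinh=2.932319; start (x,ẋ)=(-0.055321, -0.062499) → end (x,ẋ)=(-0.733238, -3.476763)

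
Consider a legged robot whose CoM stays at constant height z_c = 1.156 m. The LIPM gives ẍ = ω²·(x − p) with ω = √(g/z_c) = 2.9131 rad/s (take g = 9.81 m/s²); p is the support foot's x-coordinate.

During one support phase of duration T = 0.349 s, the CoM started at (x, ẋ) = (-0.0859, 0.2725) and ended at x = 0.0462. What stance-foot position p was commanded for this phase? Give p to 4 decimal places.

ωT = 2.9131·0.349 = 1.016672; cosh(ωT) = 1.562889, sinh(ωT) = 1.201092
x(T) = p + (x₀−p)·cosh(ωT) + (ẋ₀/ω)·sinh(ωT) ⇒ p·(1 − cosh) = x(T) − x₀·cosh − (ẋ₀/ω)·sinh
numerator   = 0.0462 − (-0.0859)·1.562889 − (0.2725/2.9131)·1.201092 = 0.068098
denominator = 1 − 1.562889 = -0.562889
p = 0.068098 / -0.562889 = -0.1210

p = -0.1210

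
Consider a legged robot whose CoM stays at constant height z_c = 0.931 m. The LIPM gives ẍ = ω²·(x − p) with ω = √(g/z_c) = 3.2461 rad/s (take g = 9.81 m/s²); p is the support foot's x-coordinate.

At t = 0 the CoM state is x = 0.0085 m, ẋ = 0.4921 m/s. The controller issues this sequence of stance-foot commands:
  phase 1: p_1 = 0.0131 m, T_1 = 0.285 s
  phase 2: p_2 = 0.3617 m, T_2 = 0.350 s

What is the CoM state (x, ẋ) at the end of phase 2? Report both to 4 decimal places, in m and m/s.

x = 0.3303, ẋ = 0.3259

phase 1: p=0.0131, T=0.285, ωT=0.925138, cosh=1.459347, sinh=1.062871; start (x,ẋ)=(0.008500, 0.492100) → end (x,ẋ)=(0.167515, 0.702274)
phase 2: p=0.3617, T=0.350, ωT=1.136135, cosh=1.717882, sinh=1.396825; start (x,ẋ)=(0.167515, 0.702274) → end (x,ẋ)=(0.330308, 0.325945)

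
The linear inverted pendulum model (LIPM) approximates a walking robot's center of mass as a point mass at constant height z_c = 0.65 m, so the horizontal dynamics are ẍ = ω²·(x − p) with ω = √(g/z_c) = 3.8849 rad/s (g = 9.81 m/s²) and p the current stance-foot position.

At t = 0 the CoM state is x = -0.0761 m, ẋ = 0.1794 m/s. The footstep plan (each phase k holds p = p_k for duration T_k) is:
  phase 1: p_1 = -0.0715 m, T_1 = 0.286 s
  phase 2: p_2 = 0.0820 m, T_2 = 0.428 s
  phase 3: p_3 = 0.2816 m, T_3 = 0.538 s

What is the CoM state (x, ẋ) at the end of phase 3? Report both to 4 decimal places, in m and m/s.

phase 1: p=-0.0715, T=0.286, ωT=1.111081, cosh=1.683422, sinh=1.354219; start (x,ẋ)=(-0.076100, 0.179400) → end (x,ẋ)=(-0.016708, 0.277805)
phase 2: p=0.0820, T=0.428, ωT=1.662737, cosh=2.731673, sinh=2.542054; start (x,ẋ)=(-0.016708, 0.277805) → end (x,ẋ)=(-0.005857, -0.215925)
phase 3: p=0.2816, T=0.538, ωT=2.090076, cosh=4.104604, sinh=3.980927; start (x,ẋ)=(-0.005857, -0.215925) → end (x,ẋ)=(-1.119560, -5.331954)

x = -1.1196, ẋ = -5.3320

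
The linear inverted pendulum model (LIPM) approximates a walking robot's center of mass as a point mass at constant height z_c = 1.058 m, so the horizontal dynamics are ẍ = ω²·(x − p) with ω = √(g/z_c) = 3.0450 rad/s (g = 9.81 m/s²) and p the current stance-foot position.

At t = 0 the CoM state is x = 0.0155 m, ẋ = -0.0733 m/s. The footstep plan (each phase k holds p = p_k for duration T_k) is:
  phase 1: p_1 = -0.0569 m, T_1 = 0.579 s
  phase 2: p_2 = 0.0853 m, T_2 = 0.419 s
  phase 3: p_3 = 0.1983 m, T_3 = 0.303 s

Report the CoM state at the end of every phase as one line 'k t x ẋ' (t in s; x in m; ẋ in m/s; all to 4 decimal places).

phase 1: p=-0.0569, T=0.579, ωT=1.763055, cosh=3.000871, sinh=2.829351; start (x,ẋ)=(0.015500, -0.073300) → end (x,ẋ)=(0.092254, 0.403789)
phase 2: p=0.0853, T=0.419, ωT=1.275855, cosh=1.930477, sinh=1.651285; start (x,ẋ)=(0.092254, 0.403789) → end (x,ẋ)=(0.317697, 0.814473)
phase 3: p=0.1983, T=0.303, ωT=0.922635, cosh=1.456691, sinh=1.059220; start (x,ẋ)=(0.317697, 0.814473) → end (x,ẋ)=(0.655544, 1.571530)

1 0.5790 0.0923 0.4038
2 0.9980 0.3177 0.8145
3 1.3010 0.6555 1.5715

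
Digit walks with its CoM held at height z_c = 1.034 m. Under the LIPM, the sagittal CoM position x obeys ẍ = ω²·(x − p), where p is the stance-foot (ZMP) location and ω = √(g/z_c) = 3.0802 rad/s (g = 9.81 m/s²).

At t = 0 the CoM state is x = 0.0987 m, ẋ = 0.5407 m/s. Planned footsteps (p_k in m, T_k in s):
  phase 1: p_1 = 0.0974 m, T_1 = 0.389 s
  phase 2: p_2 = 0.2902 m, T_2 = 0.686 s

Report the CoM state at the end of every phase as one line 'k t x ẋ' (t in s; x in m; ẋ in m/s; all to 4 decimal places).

phase 1: p=0.0974, T=0.389, ωT=1.198198, cosh=1.807938, sinh=1.506201; start (x,ẋ)=(0.098700, 0.540700) → end (x,ẋ)=(0.364150, 0.983583)
phase 2: p=0.2902, T=0.686, ωT=2.113017, cosh=4.197019, sinh=4.076146; start (x,ẋ)=(0.364150, 0.983583) → end (x,ẋ)=(1.902181, 5.056581)

1 0.3890 0.3641 0.9836
2 1.0750 1.9022 5.0566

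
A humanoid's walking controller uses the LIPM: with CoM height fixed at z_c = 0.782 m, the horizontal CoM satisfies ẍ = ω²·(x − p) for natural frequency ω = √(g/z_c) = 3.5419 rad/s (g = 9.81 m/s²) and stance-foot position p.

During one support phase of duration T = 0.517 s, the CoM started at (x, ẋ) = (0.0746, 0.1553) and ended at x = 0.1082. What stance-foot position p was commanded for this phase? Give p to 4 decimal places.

ωT = 3.5419·0.517 = 1.831162; cosh(ωT) = 3.200682, sinh(ωT) = 3.040455
x(T) = p + (x₀−p)·cosh(ωT) + (ẋ₀/ω)·sinh(ωT) ⇒ p·(1 − cosh) = x(T) − x₀·cosh − (ẋ₀/ω)·sinh
numerator   = 0.1082 − (0.0746)·3.200682 − (0.1553/3.5419)·3.040455 = -0.263884
denominator = 1 − 3.200682 = -2.200682
p = -0.263884 / -2.200682 = 0.1199

p = 0.1199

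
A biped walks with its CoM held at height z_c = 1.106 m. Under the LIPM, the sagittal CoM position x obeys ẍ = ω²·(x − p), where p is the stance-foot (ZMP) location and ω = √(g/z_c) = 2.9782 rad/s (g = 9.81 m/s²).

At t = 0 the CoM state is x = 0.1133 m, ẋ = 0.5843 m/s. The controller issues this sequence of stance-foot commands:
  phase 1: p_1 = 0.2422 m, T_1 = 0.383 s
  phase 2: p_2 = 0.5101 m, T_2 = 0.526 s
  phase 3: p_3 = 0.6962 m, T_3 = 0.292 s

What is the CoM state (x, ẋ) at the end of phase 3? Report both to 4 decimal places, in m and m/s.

x = 0.0912, ẋ = -1.4728

phase 1: p=0.2422, T=0.383, ωT=1.140651, cosh=1.724207, sinh=1.404596; start (x,ẋ)=(0.113300, 0.584300) → end (x,ẋ)=(0.295521, 0.468244)
phase 2: p=0.5101, T=0.526, ωT=1.566533, cosh=2.499391, sinh=2.290623; start (x,ẋ)=(0.295521, 0.468244) → end (x,ẋ)=(0.333923, -0.293521)
phase 3: p=0.6962, T=0.292, ωT=0.869634, cosh=1.402572, sinh=0.983467; start (x,ẋ)=(0.333923, -0.293521) → end (x,ẋ)=(0.091153, -1.472780)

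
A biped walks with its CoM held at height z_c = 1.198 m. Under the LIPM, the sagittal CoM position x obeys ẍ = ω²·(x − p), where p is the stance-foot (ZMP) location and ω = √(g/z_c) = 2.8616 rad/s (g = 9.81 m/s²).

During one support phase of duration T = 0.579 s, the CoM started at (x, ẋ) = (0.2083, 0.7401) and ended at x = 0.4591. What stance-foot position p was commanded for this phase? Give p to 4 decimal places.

ωT = 2.8616·0.579 = 1.656866; cosh(ωT) = 2.716796, sinh(ωT) = 2.526060
x(T) = p + (x₀−p)·cosh(ωT) + (ẋ₀/ω)·sinh(ωT) ⇒ p·(1 − cosh) = x(T) − x₀·cosh − (ẋ₀/ω)·sinh
numerator   = 0.4591 − (0.2083)·2.716796 − (0.7401/2.8616)·2.526060 = -0.760127
denominator = 1 − 2.716796 = -1.716796
p = -0.760127 / -1.716796 = 0.4428

p = 0.4428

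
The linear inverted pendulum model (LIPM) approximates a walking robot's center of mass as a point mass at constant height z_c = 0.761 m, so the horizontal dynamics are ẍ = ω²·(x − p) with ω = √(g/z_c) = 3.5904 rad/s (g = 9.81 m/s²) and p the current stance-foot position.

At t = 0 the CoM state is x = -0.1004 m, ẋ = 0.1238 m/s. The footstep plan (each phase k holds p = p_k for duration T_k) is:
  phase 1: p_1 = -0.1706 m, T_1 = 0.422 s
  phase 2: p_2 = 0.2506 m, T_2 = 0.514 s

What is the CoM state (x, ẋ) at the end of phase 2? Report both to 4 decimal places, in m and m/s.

x = 0.3924, ẋ = 0.7435

phase 1: p=-0.1706, T=0.422, ωT=1.515149, cosh=2.384937, sinh=2.165161; start (x,ẋ)=(-0.100400, 0.123800) → end (x,ẋ)=(0.071479, 0.840976)
phase 2: p=0.2506, T=0.514, ωT=1.845466, cosh=3.244499, sinh=3.086548; start (x,ẋ)=(0.071479, 0.840976) → end (x,ẋ)=(0.392401, 0.743538)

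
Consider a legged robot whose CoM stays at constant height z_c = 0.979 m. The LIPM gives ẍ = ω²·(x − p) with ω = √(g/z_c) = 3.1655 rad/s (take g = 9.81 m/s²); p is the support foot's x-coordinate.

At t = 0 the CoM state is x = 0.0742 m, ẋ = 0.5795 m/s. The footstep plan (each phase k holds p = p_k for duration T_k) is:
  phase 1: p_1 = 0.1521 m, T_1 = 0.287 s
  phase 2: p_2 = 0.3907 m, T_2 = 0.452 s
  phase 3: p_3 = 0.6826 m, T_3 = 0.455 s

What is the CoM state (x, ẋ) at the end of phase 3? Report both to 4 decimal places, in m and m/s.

phase 1: p=0.1521, T=0.287, ωT=0.908498, cosh=1.441862, sinh=1.038733; start (x,ẋ)=(0.074200, 0.579500) → end (x,ẋ)=(0.229937, 0.579415)
phase 2: p=0.3907, T=0.452, ωT=1.430806, cosh=2.210592, sinh=1.971476; start (x,ẋ)=(0.229937, 0.579415) → end (x,ẋ)=(0.396179, 0.277577)
phase 3: p=0.6826, T=0.455, ωT=1.440303, cosh=2.229414, sinh=1.992558; start (x,ẋ)=(0.396179, 0.277577) → end (x,ẋ)=(0.218773, -1.187748)

x = 0.2188, ẋ = -1.1877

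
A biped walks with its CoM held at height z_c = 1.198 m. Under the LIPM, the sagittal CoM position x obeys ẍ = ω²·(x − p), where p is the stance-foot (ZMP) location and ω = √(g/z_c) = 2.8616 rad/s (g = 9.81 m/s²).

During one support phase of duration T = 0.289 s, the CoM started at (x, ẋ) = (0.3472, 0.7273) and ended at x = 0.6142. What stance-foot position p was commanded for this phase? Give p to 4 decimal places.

p = 0.2587

ωT = 2.8616·0.289 = 0.827002; cosh(ωT) = 1.361906, sinh(ωT) = 0.924548
x(T) = p + (x₀−p)·cosh(ωT) + (ẋ₀/ω)·sinh(ωT) ⇒ p·(1 − cosh) = x(T) − x₀·cosh − (ẋ₀/ω)·sinh
numerator   = 0.6142 − (0.3472)·1.361906 − (0.7273/2.8616)·0.924548 = -0.093636
denominator = 1 − 1.361906 = -0.361906
p = -0.093636 / -0.361906 = 0.2587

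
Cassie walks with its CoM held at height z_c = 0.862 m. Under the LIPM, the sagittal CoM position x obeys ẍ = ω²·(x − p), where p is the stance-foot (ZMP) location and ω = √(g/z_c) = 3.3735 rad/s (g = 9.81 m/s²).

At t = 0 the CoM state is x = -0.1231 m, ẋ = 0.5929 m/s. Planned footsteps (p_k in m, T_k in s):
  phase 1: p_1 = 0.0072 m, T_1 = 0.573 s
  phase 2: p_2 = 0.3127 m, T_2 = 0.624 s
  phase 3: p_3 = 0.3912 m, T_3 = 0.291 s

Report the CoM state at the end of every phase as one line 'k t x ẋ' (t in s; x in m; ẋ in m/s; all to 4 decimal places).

1 0.5730 0.1421 0.6045
2 1.1970 0.3266 0.1908
3 1.4880 0.3578 0.0405

phase 1: p=0.0072, T=0.573, ωT=1.933015, cosh=3.527514, sinh=3.382803; start (x,ẋ)=(-0.123100, 0.592900) → end (x,ẋ)=(0.142100, 0.604494)
phase 2: p=0.3127, T=0.624, ωT=2.105064, cosh=4.164733, sinh=4.042895; start (x,ẋ)=(0.142100, 0.604494) → end (x,ẋ)=(0.326639, 0.190793)
phase 3: p=0.3912, T=0.291, ωT=0.981688, cosh=1.521818, sinh=1.147141; start (x,ẋ)=(0.326639, 0.190793) → end (x,ẋ)=(0.357828, 0.040509)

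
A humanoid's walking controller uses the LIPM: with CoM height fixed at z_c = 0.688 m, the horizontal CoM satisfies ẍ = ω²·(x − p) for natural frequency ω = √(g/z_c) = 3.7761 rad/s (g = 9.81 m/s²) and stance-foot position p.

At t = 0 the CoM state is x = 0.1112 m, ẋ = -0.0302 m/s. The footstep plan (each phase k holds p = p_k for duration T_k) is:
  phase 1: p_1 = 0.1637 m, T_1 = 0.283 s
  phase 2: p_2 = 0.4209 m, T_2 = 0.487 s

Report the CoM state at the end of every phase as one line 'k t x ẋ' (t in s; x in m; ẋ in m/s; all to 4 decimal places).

phase 1: p=0.1637, T=0.283, ωT=1.068636, cosh=1.627442, sinh=1.283965; start (x,ẋ)=(0.111200, -0.030200) → end (x,ẋ)=(0.067991, -0.303689)
phase 2: p=0.4209, T=0.487, ωT=1.838961, cosh=3.224490, sinh=3.065508; start (x,ẋ)=(0.067991, -0.303689) → end (x,ẋ)=(-0.963593, -5.064402)

1 0.2830 0.0680 -0.3037
2 0.7700 -0.9636 -5.0644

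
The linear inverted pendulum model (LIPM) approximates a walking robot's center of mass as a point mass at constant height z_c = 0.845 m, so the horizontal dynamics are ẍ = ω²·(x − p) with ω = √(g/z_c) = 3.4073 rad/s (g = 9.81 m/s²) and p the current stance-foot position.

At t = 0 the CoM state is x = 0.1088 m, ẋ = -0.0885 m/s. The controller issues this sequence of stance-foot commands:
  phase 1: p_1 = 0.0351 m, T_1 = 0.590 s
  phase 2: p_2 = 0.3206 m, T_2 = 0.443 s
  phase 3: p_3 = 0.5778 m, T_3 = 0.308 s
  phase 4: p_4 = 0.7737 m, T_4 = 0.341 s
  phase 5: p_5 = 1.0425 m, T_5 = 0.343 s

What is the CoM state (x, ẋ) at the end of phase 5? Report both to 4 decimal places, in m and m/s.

phase 1: p=0.0351, T=0.590, ωT=2.010307, cosh=3.799778, sinh=3.665831; start (x,ẋ)=(0.108800, -0.088500) → end (x,ẋ)=(0.219929, 0.584276)
phase 2: p=0.3206, T=0.443, ωT=1.509434, cosh=2.372602, sinh=2.151567; start (x,ẋ)=(0.219929, 0.584276) → end (x,ẋ)=(0.450693, 0.648229)
phase 3: p=0.5778, T=0.308, ωT=1.049448, cosh=1.603103, sinh=1.252972; start (x,ẋ)=(0.450693, 0.648229) → end (x,ẋ)=(0.612408, 0.496524)
phase 4: p=0.7737, T=0.341, ωT=1.161889, cosh=1.754430, sinh=1.441536; start (x,ẋ)=(0.612408, 0.496524) → end (x,ẋ)=(0.700790, 0.078892)
phase 5: p=1.0425, T=0.343, ωT=1.168704, cosh=1.764294, sinh=1.453525; start (x,ẋ)=(0.700790, 0.078892) → end (x,ẋ)=(0.473278, -1.553161)

x = 0.4733, ẋ = -1.5532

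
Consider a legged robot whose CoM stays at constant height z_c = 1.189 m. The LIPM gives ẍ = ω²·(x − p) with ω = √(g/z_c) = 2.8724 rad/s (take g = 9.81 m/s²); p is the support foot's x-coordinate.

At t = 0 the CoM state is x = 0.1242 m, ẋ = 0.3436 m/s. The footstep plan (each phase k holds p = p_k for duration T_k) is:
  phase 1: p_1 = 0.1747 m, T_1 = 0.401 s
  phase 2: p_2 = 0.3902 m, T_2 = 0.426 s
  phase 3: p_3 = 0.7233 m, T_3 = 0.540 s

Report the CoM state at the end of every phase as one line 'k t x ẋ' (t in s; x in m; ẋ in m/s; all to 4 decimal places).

1 0.4010 0.2572 0.3913
2 0.8270 0.3560 0.1294
3 1.3670 -0.0803 -2.0572

phase 1: p=0.1747, T=0.401, ωT=1.151832, cosh=1.740021, sinh=1.423964; start (x,ẋ)=(0.124200, 0.343600) → end (x,ẋ)=(0.257165, 0.391316)
phase 2: p=0.3902, T=0.426, ωT=1.223642, cosh=1.846852, sinh=1.552695; start (x,ẋ)=(0.257165, 0.391316) → end (x,ẋ)=(0.356033, 0.129374)
phase 3: p=0.7233, T=0.540, ωT=1.551096, cosh=2.464326, sinh=2.252311; start (x,ẋ)=(0.356033, 0.129374) → end (x,ẋ)=(-0.080320, -2.057227)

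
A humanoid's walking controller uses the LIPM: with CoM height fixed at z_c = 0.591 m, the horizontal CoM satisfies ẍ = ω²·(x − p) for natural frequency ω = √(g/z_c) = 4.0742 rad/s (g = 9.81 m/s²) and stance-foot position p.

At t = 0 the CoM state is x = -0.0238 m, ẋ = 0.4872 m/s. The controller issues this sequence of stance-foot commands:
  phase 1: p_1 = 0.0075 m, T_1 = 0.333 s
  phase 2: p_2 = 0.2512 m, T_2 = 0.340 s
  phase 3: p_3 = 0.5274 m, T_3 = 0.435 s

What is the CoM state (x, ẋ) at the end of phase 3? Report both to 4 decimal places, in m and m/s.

x = 0.8507, ẋ = 1.5574

phase 1: p=0.0075, T=0.333, ωT=1.356709, cosh=2.070449, sinh=1.812942; start (x,ẋ)=(-0.023800, 0.487200) → end (x,ẋ)=(0.159490, 0.777532)
phase 2: p=0.2512, T=0.340, ωT=1.385228, cosh=2.123002, sinh=1.872735; start (x,ẋ)=(0.159490, 0.777532) → end (x,ẋ)=(0.413897, 0.950961)
phase 3: p=0.5274, T=0.435, ωT=1.772277, cosh=3.027091, sinh=2.857145; start (x,ẋ)=(0.413897, 0.950961) → end (x,ẋ)=(0.850704, 1.557405)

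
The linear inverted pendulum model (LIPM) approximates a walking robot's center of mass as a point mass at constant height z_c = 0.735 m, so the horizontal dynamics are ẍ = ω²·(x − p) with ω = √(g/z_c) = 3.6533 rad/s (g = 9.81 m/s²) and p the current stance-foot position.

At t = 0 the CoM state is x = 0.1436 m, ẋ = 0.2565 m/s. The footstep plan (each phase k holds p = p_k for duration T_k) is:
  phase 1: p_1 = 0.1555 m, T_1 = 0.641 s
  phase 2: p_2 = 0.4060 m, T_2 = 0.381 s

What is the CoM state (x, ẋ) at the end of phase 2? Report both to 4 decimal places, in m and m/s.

phase 1: p=0.1555, T=0.641, ωT=2.341765, cosh=5.247868, sinh=5.151711; start (x,ẋ)=(0.143600, 0.256500) → end (x,ẋ)=(0.454755, 1.122111)
phase 2: p=0.4060, T=0.381, ωT=1.391907, cosh=2.135558, sinh=1.886957; start (x,ẋ)=(0.454755, 1.122111) → end (x,ẋ)=(1.089697, 2.732429)

x = 1.0897, ẋ = 2.7324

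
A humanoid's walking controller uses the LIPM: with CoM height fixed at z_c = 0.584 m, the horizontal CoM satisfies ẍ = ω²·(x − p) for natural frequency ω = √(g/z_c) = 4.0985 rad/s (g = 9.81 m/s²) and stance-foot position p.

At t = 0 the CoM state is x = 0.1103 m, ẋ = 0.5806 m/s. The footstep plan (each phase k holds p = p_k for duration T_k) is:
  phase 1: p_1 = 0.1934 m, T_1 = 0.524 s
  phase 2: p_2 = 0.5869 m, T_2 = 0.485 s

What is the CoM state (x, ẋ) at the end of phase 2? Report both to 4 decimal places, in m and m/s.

phase 1: p=0.1934, T=0.524, ωT=2.147614, cosh=4.340581, sinh=4.223818; start (x,ẋ)=(0.110300, 0.580600) → end (x,ẋ)=(0.431051, 1.081571)
phase 2: p=0.5869, T=0.485, ωT=1.987772, cosh=3.718128, sinh=3.581128; start (x,ẋ)=(0.431051, 1.081571) → end (x,ẋ)=(0.952471, 1.733976)

x = 0.9525, ẋ = 1.7340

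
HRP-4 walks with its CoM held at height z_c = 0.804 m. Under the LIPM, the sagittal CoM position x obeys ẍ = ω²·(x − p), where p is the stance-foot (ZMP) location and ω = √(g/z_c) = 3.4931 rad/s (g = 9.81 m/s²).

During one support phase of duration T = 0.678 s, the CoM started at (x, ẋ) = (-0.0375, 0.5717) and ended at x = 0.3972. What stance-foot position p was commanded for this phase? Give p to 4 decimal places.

ωT = 3.4931·0.678 = 2.368322; cosh(ωT) = 5.386546, sinh(ωT) = 5.292909
x(T) = p + (x₀−p)·cosh(ωT) + (ẋ₀/ω)·sinh(ωT) ⇒ p·(1 − cosh) = x(T) − x₀·cosh − (ẋ₀/ω)·sinh
numerator   = 0.3972 − (-0.0375)·5.386546 − (0.5717/3.4931)·5.292909 = -0.267071
denominator = 1 − 5.386546 = -4.386546
p = -0.267071 / -4.386546 = 0.0609

p = 0.0609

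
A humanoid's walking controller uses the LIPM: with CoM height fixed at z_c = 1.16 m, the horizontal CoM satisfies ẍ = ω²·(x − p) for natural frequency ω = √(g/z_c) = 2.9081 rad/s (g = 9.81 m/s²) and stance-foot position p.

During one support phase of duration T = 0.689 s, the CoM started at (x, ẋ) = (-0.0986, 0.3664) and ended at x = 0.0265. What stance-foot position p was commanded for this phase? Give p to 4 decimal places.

p = 0.0216

ωT = 2.9081·0.689 = 2.003681; cosh(ωT) = 3.775571, sinh(ωT) = 3.640733
x(T) = p + (x₀−p)·cosh(ωT) + (ẋ₀/ω)·sinh(ωT) ⇒ p·(1 − cosh) = x(T) − x₀·cosh − (ẋ₀/ω)·sinh
numerator   = 0.0265 − (-0.0986)·3.775571 − (0.3664/2.9081)·3.640733 = -0.059935
denominator = 1 − 3.775571 = -2.775571
p = -0.059935 / -2.775571 = 0.0216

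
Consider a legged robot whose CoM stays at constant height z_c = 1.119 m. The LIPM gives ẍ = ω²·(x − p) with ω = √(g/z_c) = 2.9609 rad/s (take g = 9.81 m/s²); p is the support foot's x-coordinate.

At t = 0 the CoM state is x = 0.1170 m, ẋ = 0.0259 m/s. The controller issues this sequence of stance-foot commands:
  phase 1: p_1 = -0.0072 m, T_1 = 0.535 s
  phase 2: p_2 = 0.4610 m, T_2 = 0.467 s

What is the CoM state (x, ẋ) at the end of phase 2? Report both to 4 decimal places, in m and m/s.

x = 0.7637, ẋ = 1.2266

phase 1: p=-0.0072, T=0.535, ωT=1.584082, cosh=2.539974, sinh=2.334838; start (x,ẋ)=(0.117000, 0.025900) → end (x,ẋ)=(0.328688, 0.924407)
phase 2: p=0.4610, T=0.467, ωT=1.382740, cosh=2.118350, sinh=1.867459; start (x,ẋ)=(0.328688, 0.924407) → end (x,ẋ)=(0.763748, 1.226619)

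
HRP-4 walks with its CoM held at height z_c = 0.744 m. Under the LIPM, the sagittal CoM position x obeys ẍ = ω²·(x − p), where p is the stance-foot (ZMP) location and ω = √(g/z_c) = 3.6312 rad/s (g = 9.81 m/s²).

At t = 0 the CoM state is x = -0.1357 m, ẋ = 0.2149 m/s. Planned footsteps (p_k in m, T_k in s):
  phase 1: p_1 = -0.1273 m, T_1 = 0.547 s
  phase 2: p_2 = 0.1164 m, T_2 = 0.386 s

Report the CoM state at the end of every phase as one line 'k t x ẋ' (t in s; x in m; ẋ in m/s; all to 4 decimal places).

1 0.5470 0.0531 0.6888
2 0.9330 0.3420 1.0453

phase 1: p=-0.1273, T=0.547, ωT=1.986266, cosh=3.712739, sinh=3.575532; start (x,ẋ)=(-0.135700, 0.214900) → end (x,ẋ)=(0.053118, 0.688806)
phase 2: p=0.1164, T=0.386, ωT=1.401643, cosh=2.154031, sinh=1.907838; start (x,ẋ)=(0.053118, 0.688806) → end (x,ẋ)=(0.341990, 1.045312)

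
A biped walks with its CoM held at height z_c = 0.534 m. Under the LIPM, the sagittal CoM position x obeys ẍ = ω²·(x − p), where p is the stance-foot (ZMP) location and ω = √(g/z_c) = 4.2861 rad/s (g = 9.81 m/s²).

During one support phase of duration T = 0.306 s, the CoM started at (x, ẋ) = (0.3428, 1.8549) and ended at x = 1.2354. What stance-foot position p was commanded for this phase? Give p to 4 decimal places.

p = 0.1937

ωT = 4.2861·0.306 = 1.311547; cosh(ωT) = 1.990657, sinh(ωT) = 1.721254
x(T) = p + (x₀−p)·cosh(ωT) + (ẋ₀/ω)·sinh(ωT) ⇒ p·(1 − cosh) = x(T) − x₀·cosh − (ẋ₀/ω)·sinh
numerator   = 1.2354 − (0.3428)·1.990657 − (1.8549/4.2861)·1.721254 = -0.191906
denominator = 1 − 1.990657 = -0.990657
p = -0.191906 / -0.990657 = 0.1937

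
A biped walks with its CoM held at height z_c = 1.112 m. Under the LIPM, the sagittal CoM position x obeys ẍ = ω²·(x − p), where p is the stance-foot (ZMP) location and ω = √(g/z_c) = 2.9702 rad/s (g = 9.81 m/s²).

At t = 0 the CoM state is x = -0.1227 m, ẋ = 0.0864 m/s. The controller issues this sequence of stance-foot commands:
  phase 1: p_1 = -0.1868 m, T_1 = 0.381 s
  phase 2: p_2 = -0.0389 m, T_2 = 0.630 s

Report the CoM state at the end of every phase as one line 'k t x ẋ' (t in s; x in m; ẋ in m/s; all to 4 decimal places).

1 0.3810 -0.0367 0.4124
2 1.0110 0.4088 1.3921

phase 1: p=-0.1868, T=0.381, ωT=1.131646, cosh=1.711629, sinh=1.389127; start (x,ẋ)=(-0.122700, 0.086400) → end (x,ẋ)=(-0.036676, 0.412360)
phase 2: p=-0.0389, T=0.630, ωT=1.871226, cosh=3.325095, sinh=3.171161; start (x,ẋ)=(-0.036676, 0.412360) → end (x,ẋ)=(0.408754, 1.392083)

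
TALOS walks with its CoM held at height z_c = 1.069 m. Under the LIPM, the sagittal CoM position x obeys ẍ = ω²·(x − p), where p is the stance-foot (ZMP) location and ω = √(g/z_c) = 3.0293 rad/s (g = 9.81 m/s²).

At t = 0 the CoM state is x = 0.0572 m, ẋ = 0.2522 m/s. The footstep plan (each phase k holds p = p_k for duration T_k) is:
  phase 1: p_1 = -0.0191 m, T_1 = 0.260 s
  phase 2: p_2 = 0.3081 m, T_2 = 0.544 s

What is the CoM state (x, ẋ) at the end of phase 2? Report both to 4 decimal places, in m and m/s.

phase 1: p=-0.0191, T=0.260, ωT=0.787618, cosh=1.326541, sinh=0.871614; start (x,ẋ)=(0.057200, 0.252200) → end (x,ẋ)=(0.154680, 0.536014)
phase 2: p=0.3081, T=0.544, ωT=1.647939, cosh=2.694353, sinh=2.501907; start (x,ẋ)=(0.154680, 0.536014) → end (x,ẋ)=(0.337428, 0.281438)

x = 0.3374, ẋ = 0.2814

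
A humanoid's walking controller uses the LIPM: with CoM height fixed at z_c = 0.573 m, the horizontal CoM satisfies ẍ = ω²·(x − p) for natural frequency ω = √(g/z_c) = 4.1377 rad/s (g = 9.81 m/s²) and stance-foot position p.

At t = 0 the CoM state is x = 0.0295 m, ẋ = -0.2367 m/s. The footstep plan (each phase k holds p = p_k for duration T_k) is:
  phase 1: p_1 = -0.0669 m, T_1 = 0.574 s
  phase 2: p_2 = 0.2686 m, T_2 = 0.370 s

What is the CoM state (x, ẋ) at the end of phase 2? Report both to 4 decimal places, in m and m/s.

x = 0.4324, ẋ = 0.9652

phase 1: p=-0.0669, T=0.574, ωT=2.375040, cosh=5.422226, sinh=5.329215; start (x,ẋ)=(0.029500, -0.236700) → end (x,ẋ)=(0.150941, 0.842246)
phase 2: p=0.2686, T=0.370, ωT=1.530949, cosh=2.419446, sinh=2.203116; start (x,ẋ)=(0.150941, 0.842246) → end (x,ẋ)=(0.432384, 0.965210)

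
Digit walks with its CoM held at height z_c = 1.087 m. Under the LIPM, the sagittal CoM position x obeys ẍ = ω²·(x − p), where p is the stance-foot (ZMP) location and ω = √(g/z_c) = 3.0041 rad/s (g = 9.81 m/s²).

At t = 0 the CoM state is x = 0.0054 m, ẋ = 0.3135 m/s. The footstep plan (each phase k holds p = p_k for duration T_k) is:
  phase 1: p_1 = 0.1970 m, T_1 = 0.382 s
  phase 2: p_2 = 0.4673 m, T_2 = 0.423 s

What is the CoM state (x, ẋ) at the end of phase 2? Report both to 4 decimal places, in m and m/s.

phase 1: p=0.1970, T=0.382, ωT=1.147566, cosh=1.733962, sinh=1.416554; start (x,ẋ)=(0.005400, 0.313500) → end (x,ẋ)=(0.012601, -0.271751)
phase 2: p=0.4673, T=0.423, ωT=1.270734, cosh=1.922047, sinh=1.641421; start (x,ẋ)=(0.012601, -0.271751) → end (x,ẋ)=(-0.555136, -2.764437)

x = -0.5551, ẋ = -2.7644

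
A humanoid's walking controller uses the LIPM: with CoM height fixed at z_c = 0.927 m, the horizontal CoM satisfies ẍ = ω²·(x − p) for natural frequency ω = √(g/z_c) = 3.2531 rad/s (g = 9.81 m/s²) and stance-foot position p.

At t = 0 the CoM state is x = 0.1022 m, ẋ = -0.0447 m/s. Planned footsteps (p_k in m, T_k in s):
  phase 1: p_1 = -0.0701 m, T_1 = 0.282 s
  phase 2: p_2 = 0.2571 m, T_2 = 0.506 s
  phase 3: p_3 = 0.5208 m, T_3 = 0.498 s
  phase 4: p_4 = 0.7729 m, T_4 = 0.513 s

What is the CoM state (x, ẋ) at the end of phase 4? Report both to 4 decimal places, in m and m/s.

x = 1.3807, ẋ = 2.1696

phase 1: p=-0.0701, T=0.282, ωT=0.917374, cosh=1.451138, sinh=1.051572; start (x,ẋ)=(0.102200, -0.044700) → end (x,ẋ)=(0.165482, 0.524550)
phase 2: p=0.2571, T=0.506, ωT=1.646069, cosh=2.689678, sinh=2.496871; start (x,ẋ)=(0.165482, 0.524550) → end (x,ẋ)=(0.413287, 0.666694)
phase 3: p=0.5208, T=0.498, ωT=1.620044, cosh=2.625601, sinh=2.427711; start (x,ẋ)=(0.413287, 0.666694) → end (x,ẋ)=(0.736052, 0.901381)
phase 4: p=0.7729, T=0.513, ωT=1.668840, cosh=2.747238, sinh=2.558773; start (x,ẋ)=(0.736052, 0.901381) → end (x,ẋ)=(1.380665, 2.169589)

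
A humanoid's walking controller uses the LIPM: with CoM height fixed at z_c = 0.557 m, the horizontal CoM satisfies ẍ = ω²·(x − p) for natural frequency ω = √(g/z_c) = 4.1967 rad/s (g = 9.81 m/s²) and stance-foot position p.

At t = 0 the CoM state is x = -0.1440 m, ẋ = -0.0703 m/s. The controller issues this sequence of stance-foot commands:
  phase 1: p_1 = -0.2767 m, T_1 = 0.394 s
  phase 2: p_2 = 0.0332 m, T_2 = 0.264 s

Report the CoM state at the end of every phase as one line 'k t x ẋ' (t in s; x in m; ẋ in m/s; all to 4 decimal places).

1 0.3940 0.0405 1.2113
2 0.6580 0.4348 2.0754

phase 1: p=-0.2767, T=0.394, ωT=1.653500, cosh=2.708307, sinh=2.516928; start (x,ẋ)=(-0.144000, -0.070300) → end (x,ẋ)=(0.040531, 1.211289)
phase 2: p=0.0332, T=0.264, ωT=1.107929, cosh=1.679161, sinh=1.348919; start (x,ẋ)=(0.040531, 1.211289) → end (x,ẋ)=(0.434846, 2.075447)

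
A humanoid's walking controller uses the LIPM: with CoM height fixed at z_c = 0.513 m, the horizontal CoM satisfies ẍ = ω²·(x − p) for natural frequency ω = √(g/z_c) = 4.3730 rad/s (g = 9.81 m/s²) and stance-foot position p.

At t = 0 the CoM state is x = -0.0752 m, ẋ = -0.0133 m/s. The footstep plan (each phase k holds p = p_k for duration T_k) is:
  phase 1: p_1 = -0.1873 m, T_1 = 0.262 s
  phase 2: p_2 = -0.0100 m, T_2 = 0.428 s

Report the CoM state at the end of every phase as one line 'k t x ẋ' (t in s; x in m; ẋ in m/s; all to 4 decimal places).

phase 1: p=-0.1873, T=0.262, ωT=1.145726, cosh=1.731358, sinh=1.413365; start (x,ẋ)=(-0.075200, -0.013300) → end (x,ẋ)=(0.002487, 0.669823)
phase 2: p=-0.0100, T=0.428, ωT=1.871644, cosh=3.326421, sinh=3.172551; start (x,ẋ)=(0.002487, 0.669823) → end (x,ẋ)=(0.517483, 2.401349)

1 0.2620 0.0025 0.6698
2 0.6900 0.5175 2.4013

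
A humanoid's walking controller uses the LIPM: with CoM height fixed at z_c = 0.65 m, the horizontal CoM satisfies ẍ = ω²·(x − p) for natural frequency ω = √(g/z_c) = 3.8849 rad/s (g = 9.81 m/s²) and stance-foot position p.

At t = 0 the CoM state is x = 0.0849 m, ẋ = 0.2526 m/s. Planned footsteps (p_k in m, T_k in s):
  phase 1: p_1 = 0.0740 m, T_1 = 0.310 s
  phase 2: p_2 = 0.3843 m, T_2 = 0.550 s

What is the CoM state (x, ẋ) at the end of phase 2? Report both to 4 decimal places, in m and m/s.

phase 1: p=0.0740, T=0.310, ωT=1.204319, cosh=1.817192, sinh=1.517296; start (x,ẋ)=(0.084900, 0.252600) → end (x,ẋ)=(0.192463, 0.523273)
phase 2: p=0.3843, T=0.550, ωT=2.136695, cosh=4.294719, sinh=4.176675; start (x,ẋ)=(0.192463, 0.523273) → end (x,ẋ)=(0.122989, -0.865422)

x = 0.1230, ẋ = -0.8654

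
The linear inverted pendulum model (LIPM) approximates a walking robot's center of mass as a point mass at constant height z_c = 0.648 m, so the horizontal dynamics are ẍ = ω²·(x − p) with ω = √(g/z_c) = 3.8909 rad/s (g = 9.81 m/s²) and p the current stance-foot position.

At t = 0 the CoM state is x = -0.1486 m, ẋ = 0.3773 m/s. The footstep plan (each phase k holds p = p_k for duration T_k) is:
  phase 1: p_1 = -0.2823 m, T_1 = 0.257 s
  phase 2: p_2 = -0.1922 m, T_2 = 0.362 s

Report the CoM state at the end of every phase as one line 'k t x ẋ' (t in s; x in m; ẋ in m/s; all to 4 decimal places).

1 0.2570 0.0380 1.1935
2 0.6190 0.8964 4.3083

phase 1: p=-0.2823, T=0.257, ωT=0.999961, cosh=1.543035, sinh=1.175141; start (x,ẋ)=(-0.148600, 0.377300) → end (x,ẋ)=(0.037957, 1.193511)
phase 2: p=-0.1922, T=0.362, ωT=1.408506, cosh=2.167174, sinh=1.922666; start (x,ẋ)=(0.037957, 1.193511) → end (x,ẋ)=(0.896357, 4.308329)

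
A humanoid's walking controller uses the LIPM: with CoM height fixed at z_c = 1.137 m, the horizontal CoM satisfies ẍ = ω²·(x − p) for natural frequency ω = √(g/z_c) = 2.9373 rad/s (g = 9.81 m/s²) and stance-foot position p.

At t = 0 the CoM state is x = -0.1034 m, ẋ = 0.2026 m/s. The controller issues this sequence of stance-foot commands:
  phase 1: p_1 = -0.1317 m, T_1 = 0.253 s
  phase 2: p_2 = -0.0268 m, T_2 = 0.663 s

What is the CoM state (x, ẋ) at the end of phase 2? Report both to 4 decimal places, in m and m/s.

x = 0.3135, ẋ = 1.0518

phase 1: p=-0.1317, T=0.253, ωT=0.743137, cosh=1.289070, sinh=0.813450; start (x,ẋ)=(-0.103400, 0.202600) → end (x,ẋ)=(-0.039112, 0.328784)
phase 2: p=-0.0268, T=0.663, ωT=1.947430, cosh=3.576643, sinh=3.434003; start (x,ẋ)=(-0.039112, 0.328784) → end (x,ẋ)=(0.313548, 1.051760)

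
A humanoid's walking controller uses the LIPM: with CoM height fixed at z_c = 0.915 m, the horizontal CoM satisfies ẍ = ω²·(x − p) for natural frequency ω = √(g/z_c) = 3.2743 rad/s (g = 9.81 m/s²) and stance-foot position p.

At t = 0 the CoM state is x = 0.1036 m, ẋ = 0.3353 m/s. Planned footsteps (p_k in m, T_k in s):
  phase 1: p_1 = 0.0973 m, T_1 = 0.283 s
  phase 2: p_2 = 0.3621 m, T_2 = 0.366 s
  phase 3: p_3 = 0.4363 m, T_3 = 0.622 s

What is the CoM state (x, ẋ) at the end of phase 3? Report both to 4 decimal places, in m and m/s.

x = 0.2654, ẋ = -0.4888

phase 1: p=0.0973, T=0.283, ωT=0.926627, cosh=1.460931, sinh=1.065044; start (x,ẋ)=(0.103600, 0.335300) → end (x,ẋ)=(0.215568, 0.511820)
phase 2: p=0.3621, T=0.366, ωT=1.198394, cosh=1.808233, sinh=1.506555; start (x,ẋ)=(0.215568, 0.511820) → end (x,ẋ)=(0.332632, 0.202661)
phase 3: p=0.4363, T=0.622, ωT=2.036615, cosh=3.897544, sinh=3.767074; start (x,ẋ)=(0.332632, 0.202661) → end (x,ẋ)=(0.265411, -0.488813)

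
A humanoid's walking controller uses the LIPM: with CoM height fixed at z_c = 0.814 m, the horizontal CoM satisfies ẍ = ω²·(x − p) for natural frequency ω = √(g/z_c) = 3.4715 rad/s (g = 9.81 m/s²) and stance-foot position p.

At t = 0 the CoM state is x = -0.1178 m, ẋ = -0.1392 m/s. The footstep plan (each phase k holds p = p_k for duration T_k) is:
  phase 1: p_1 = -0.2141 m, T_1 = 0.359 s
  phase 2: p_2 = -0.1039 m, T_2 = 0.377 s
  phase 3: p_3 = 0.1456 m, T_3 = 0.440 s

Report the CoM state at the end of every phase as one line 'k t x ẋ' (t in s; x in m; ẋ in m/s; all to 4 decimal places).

1 0.3590 -0.0968 0.2711
2 0.7360 0.0443 0.5809
3 1.1760 0.2684 0.6289

phase 1: p=-0.2141, T=0.359, ωT=1.246268, cosh=1.882459, sinh=1.594884; start (x,ẋ)=(-0.117800, -0.139200) → end (x,ẋ)=(-0.096771, 0.271140)
phase 2: p=-0.1039, T=0.377, ωT=1.308755, cosh=1.985860, sinh=1.715704; start (x,ẋ)=(-0.096771, 0.271140) → end (x,ẋ)=(0.044262, 0.580909)
phase 3: p=0.1456, T=0.440, ωT=1.527460, cosh=2.411774, sinh=2.194688; start (x,ẋ)=(0.044262, 0.580909) → end (x,ẋ)=(0.268447, 0.628941)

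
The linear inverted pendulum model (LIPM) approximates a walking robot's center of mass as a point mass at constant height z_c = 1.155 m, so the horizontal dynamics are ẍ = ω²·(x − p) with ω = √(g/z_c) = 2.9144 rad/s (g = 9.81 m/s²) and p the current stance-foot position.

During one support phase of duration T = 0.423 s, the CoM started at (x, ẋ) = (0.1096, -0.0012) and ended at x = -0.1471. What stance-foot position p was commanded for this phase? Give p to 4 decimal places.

p = 0.4069

ωT = 2.9144·0.423 = 1.232791; cosh(ωT) = 1.861135, sinh(ωT) = 1.569657
x(T) = p + (x₀−p)·cosh(ωT) + (ẋ₀/ω)·sinh(ωT) ⇒ p·(1 − cosh) = x(T) − x₀·cosh − (ẋ₀/ω)·sinh
numerator   = -0.1471 − (0.1096)·1.861135 − (-0.0012/2.9144)·1.569657 = -0.350434
denominator = 1 − 1.861135 = -0.861135
p = -0.350434 / -0.861135 = 0.4069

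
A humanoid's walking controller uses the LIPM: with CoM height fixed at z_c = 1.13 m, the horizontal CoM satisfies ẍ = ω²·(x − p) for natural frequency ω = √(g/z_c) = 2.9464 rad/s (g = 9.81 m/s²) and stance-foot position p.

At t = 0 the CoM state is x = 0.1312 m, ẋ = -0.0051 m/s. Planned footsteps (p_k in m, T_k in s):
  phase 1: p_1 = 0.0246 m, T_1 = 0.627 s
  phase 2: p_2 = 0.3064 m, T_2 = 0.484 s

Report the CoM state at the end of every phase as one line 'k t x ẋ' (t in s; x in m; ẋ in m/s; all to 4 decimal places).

phase 1: p=0.0246, T=0.627, ωT=1.847393, cosh=3.250454, sinh=3.092806; start (x,ẋ)=(0.131200, -0.005100) → end (x,ẋ)=(0.365745, 0.954831)
phase 2: p=0.3064, T=0.484, ωT=1.426058, cosh=2.201256, sinh=1.961002; start (x,ẋ)=(0.365745, 0.954831) → end (x,ẋ)=(1.072529, 2.444715)

1 0.6270 0.3657 0.9548
2 1.1110 1.0725 2.4447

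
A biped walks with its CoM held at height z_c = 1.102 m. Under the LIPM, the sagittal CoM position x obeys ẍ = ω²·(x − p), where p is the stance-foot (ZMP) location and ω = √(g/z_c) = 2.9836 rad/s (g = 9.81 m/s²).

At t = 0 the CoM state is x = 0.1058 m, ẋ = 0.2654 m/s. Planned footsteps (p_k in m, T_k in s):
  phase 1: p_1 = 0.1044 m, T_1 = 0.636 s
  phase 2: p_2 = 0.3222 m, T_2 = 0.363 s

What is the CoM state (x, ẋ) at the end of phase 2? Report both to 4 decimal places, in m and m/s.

x = 0.8514, ẋ = 1.8123

phase 1: p=0.1044, T=0.636, ωT=1.897570, cosh=3.409799, sinh=3.259866; start (x,ẋ)=(0.105800, 0.265400) → end (x,ẋ)=(0.399148, 0.918577)
phase 2: p=0.3222, T=0.363, ωT=1.083047, cosh=1.646114, sinh=1.307551; start (x,ẋ)=(0.399148, 0.918577) → end (x,ẋ)=(0.851429, 1.812274)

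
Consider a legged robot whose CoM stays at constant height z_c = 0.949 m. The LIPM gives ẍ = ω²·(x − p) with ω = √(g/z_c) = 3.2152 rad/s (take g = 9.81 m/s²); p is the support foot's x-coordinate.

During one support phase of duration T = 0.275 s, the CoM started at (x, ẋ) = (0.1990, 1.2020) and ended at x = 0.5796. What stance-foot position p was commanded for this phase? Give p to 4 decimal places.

p = 0.1864

ωT = 3.2152·0.275 = 0.884180; cosh(ωT) = 1.417026, sinh(ωT) = 1.003973
x(T) = p + (x₀−p)·cosh(ωT) + (ẋ₀/ω)·sinh(ωT) ⇒ p·(1 − cosh) = x(T) − x₀·cosh − (ẋ₀/ω)·sinh
numerator   = 0.5796 − (0.1990)·1.417026 − (1.2020/3.2152)·1.003973 = -0.077723
denominator = 1 − 1.417026 = -0.417026
p = -0.077723 / -0.417026 = 0.1864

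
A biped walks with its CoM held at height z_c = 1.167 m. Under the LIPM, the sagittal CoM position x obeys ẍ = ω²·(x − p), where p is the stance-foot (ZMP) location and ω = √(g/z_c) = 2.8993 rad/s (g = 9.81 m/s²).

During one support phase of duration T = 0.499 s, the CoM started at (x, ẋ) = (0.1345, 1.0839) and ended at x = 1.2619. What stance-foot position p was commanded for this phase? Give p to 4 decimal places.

ωT = 2.8993·0.499 = 1.446751; cosh(ωT) = 2.242309, sinh(ωT) = 2.006976
x(T) = p + (x₀−p)·cosh(ωT) + (ẋ₀/ω)·sinh(ωT) ⇒ p·(1 − cosh) = x(T) − x₀·cosh − (ẋ₀/ω)·sinh
numerator   = 1.2619 − (0.1345)·2.242309 − (1.0839/2.8993)·2.006976 = 0.210004
denominator = 1 − 2.242309 = -1.242309
p = 0.210004 / -1.242309 = -0.1690

p = -0.1690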